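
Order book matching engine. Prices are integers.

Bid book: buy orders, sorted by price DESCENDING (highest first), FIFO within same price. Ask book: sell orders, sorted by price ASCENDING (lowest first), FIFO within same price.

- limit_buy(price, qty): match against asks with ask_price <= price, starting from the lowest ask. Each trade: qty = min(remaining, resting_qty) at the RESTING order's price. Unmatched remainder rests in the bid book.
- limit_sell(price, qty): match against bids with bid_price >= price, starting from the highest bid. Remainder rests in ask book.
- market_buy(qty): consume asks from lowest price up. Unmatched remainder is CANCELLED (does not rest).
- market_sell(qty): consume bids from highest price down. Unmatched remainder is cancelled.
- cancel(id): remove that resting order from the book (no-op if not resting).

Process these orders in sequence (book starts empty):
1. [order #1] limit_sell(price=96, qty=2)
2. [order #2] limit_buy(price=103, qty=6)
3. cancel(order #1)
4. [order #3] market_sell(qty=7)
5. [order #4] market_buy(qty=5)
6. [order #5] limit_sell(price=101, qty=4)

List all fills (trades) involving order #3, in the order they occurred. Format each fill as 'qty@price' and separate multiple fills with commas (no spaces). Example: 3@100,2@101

After op 1 [order #1] limit_sell(price=96, qty=2): fills=none; bids=[-] asks=[#1:2@96]
After op 2 [order #2] limit_buy(price=103, qty=6): fills=#2x#1:2@96; bids=[#2:4@103] asks=[-]
After op 3 cancel(order #1): fills=none; bids=[#2:4@103] asks=[-]
After op 4 [order #3] market_sell(qty=7): fills=#2x#3:4@103; bids=[-] asks=[-]
After op 5 [order #4] market_buy(qty=5): fills=none; bids=[-] asks=[-]
After op 6 [order #5] limit_sell(price=101, qty=4): fills=none; bids=[-] asks=[#5:4@101]

Answer: 4@103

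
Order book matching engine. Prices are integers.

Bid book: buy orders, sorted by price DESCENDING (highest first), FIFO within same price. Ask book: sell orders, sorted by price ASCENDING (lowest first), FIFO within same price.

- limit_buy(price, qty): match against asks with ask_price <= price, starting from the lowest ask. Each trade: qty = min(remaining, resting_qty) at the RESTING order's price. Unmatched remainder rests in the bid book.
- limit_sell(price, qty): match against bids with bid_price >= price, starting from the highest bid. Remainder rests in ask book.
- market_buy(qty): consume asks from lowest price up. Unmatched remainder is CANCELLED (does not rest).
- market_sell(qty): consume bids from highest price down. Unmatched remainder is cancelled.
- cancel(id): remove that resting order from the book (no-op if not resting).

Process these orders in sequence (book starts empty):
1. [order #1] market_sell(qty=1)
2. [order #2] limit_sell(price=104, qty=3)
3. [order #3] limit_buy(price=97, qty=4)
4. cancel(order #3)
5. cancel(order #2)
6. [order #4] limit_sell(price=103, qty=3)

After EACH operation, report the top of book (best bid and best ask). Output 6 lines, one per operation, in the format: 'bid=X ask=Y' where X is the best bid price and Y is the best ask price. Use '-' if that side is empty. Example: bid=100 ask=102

After op 1 [order #1] market_sell(qty=1): fills=none; bids=[-] asks=[-]
After op 2 [order #2] limit_sell(price=104, qty=3): fills=none; bids=[-] asks=[#2:3@104]
After op 3 [order #3] limit_buy(price=97, qty=4): fills=none; bids=[#3:4@97] asks=[#2:3@104]
After op 4 cancel(order #3): fills=none; bids=[-] asks=[#2:3@104]
After op 5 cancel(order #2): fills=none; bids=[-] asks=[-]
After op 6 [order #4] limit_sell(price=103, qty=3): fills=none; bids=[-] asks=[#4:3@103]

Answer: bid=- ask=-
bid=- ask=104
bid=97 ask=104
bid=- ask=104
bid=- ask=-
bid=- ask=103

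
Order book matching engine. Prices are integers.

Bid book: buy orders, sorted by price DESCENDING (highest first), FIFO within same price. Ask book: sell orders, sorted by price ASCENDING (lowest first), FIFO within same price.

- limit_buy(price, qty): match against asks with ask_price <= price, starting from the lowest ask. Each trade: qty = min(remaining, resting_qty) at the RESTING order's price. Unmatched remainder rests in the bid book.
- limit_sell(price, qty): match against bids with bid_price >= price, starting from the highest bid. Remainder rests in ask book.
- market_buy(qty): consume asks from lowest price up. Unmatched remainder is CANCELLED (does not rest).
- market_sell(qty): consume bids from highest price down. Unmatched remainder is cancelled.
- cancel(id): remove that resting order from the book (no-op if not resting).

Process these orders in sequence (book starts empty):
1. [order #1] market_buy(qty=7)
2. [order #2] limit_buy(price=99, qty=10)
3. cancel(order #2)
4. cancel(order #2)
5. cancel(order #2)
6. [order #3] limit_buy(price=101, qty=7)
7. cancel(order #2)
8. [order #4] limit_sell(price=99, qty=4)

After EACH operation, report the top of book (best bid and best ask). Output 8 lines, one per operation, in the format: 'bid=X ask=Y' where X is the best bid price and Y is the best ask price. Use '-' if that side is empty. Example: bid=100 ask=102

Answer: bid=- ask=-
bid=99 ask=-
bid=- ask=-
bid=- ask=-
bid=- ask=-
bid=101 ask=-
bid=101 ask=-
bid=101 ask=-

Derivation:
After op 1 [order #1] market_buy(qty=7): fills=none; bids=[-] asks=[-]
After op 2 [order #2] limit_buy(price=99, qty=10): fills=none; bids=[#2:10@99] asks=[-]
After op 3 cancel(order #2): fills=none; bids=[-] asks=[-]
After op 4 cancel(order #2): fills=none; bids=[-] asks=[-]
After op 5 cancel(order #2): fills=none; bids=[-] asks=[-]
After op 6 [order #3] limit_buy(price=101, qty=7): fills=none; bids=[#3:7@101] asks=[-]
After op 7 cancel(order #2): fills=none; bids=[#3:7@101] asks=[-]
After op 8 [order #4] limit_sell(price=99, qty=4): fills=#3x#4:4@101; bids=[#3:3@101] asks=[-]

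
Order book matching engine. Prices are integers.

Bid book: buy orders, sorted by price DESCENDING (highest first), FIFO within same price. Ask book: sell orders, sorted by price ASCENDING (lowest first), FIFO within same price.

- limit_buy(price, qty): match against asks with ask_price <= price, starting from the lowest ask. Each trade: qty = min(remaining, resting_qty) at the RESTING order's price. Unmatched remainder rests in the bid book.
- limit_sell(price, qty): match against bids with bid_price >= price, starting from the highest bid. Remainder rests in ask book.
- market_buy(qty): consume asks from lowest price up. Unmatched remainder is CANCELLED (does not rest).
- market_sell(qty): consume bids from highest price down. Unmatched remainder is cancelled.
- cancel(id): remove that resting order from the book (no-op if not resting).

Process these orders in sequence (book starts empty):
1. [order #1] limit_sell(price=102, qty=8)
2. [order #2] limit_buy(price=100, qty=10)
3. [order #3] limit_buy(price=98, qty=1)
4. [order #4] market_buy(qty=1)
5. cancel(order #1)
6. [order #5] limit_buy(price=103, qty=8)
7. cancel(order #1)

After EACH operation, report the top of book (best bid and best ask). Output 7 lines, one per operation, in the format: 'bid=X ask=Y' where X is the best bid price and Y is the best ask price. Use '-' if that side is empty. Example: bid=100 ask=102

Answer: bid=- ask=102
bid=100 ask=102
bid=100 ask=102
bid=100 ask=102
bid=100 ask=-
bid=103 ask=-
bid=103 ask=-

Derivation:
After op 1 [order #1] limit_sell(price=102, qty=8): fills=none; bids=[-] asks=[#1:8@102]
After op 2 [order #2] limit_buy(price=100, qty=10): fills=none; bids=[#2:10@100] asks=[#1:8@102]
After op 3 [order #3] limit_buy(price=98, qty=1): fills=none; bids=[#2:10@100 #3:1@98] asks=[#1:8@102]
After op 4 [order #4] market_buy(qty=1): fills=#4x#1:1@102; bids=[#2:10@100 #3:1@98] asks=[#1:7@102]
After op 5 cancel(order #1): fills=none; bids=[#2:10@100 #3:1@98] asks=[-]
After op 6 [order #5] limit_buy(price=103, qty=8): fills=none; bids=[#5:8@103 #2:10@100 #3:1@98] asks=[-]
After op 7 cancel(order #1): fills=none; bids=[#5:8@103 #2:10@100 #3:1@98] asks=[-]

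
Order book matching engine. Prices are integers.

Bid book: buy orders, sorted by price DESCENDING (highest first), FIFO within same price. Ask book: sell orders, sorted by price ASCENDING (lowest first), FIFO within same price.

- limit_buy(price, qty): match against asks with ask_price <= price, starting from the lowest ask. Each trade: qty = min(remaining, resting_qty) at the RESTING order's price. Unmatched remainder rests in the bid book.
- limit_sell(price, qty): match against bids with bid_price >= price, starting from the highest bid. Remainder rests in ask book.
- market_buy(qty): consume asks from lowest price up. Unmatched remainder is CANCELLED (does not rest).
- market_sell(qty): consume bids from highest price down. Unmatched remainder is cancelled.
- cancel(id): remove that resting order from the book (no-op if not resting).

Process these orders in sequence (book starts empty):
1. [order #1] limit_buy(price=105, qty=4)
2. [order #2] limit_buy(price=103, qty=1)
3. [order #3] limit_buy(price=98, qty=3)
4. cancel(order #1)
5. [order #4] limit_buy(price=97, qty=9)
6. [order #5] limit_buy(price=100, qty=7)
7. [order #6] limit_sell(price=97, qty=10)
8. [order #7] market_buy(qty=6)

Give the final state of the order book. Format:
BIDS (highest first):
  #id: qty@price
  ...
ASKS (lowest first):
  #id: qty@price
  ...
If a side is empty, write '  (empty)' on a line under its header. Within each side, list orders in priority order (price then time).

Answer: BIDS (highest first):
  #3: 1@98
  #4: 9@97
ASKS (lowest first):
  (empty)

Derivation:
After op 1 [order #1] limit_buy(price=105, qty=4): fills=none; bids=[#1:4@105] asks=[-]
After op 2 [order #2] limit_buy(price=103, qty=1): fills=none; bids=[#1:4@105 #2:1@103] asks=[-]
After op 3 [order #3] limit_buy(price=98, qty=3): fills=none; bids=[#1:4@105 #2:1@103 #3:3@98] asks=[-]
After op 4 cancel(order #1): fills=none; bids=[#2:1@103 #3:3@98] asks=[-]
After op 5 [order #4] limit_buy(price=97, qty=9): fills=none; bids=[#2:1@103 #3:3@98 #4:9@97] asks=[-]
After op 6 [order #5] limit_buy(price=100, qty=7): fills=none; bids=[#2:1@103 #5:7@100 #3:3@98 #4:9@97] asks=[-]
After op 7 [order #6] limit_sell(price=97, qty=10): fills=#2x#6:1@103 #5x#6:7@100 #3x#6:2@98; bids=[#3:1@98 #4:9@97] asks=[-]
After op 8 [order #7] market_buy(qty=6): fills=none; bids=[#3:1@98 #4:9@97] asks=[-]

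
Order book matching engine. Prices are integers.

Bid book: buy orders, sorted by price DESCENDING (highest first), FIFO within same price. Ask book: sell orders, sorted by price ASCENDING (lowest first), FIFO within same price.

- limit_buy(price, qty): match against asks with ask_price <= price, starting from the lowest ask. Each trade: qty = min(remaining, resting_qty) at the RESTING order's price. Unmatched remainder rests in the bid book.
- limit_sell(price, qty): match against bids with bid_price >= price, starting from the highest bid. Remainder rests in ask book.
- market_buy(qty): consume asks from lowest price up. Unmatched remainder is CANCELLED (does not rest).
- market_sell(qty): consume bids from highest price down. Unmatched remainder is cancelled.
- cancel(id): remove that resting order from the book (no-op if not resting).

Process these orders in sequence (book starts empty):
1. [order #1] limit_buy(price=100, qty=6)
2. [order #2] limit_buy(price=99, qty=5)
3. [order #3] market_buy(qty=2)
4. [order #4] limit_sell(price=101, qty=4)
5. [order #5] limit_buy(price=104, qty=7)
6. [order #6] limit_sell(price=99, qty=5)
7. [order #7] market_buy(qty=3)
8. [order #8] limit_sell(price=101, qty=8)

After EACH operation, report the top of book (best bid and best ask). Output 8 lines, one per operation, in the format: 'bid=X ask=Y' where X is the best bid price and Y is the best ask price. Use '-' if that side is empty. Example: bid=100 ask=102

After op 1 [order #1] limit_buy(price=100, qty=6): fills=none; bids=[#1:6@100] asks=[-]
After op 2 [order #2] limit_buy(price=99, qty=5): fills=none; bids=[#1:6@100 #2:5@99] asks=[-]
After op 3 [order #3] market_buy(qty=2): fills=none; bids=[#1:6@100 #2:5@99] asks=[-]
After op 4 [order #4] limit_sell(price=101, qty=4): fills=none; bids=[#1:6@100 #2:5@99] asks=[#4:4@101]
After op 5 [order #5] limit_buy(price=104, qty=7): fills=#5x#4:4@101; bids=[#5:3@104 #1:6@100 #2:5@99] asks=[-]
After op 6 [order #6] limit_sell(price=99, qty=5): fills=#5x#6:3@104 #1x#6:2@100; bids=[#1:4@100 #2:5@99] asks=[-]
After op 7 [order #7] market_buy(qty=3): fills=none; bids=[#1:4@100 #2:5@99] asks=[-]
After op 8 [order #8] limit_sell(price=101, qty=8): fills=none; bids=[#1:4@100 #2:5@99] asks=[#8:8@101]

Answer: bid=100 ask=-
bid=100 ask=-
bid=100 ask=-
bid=100 ask=101
bid=104 ask=-
bid=100 ask=-
bid=100 ask=-
bid=100 ask=101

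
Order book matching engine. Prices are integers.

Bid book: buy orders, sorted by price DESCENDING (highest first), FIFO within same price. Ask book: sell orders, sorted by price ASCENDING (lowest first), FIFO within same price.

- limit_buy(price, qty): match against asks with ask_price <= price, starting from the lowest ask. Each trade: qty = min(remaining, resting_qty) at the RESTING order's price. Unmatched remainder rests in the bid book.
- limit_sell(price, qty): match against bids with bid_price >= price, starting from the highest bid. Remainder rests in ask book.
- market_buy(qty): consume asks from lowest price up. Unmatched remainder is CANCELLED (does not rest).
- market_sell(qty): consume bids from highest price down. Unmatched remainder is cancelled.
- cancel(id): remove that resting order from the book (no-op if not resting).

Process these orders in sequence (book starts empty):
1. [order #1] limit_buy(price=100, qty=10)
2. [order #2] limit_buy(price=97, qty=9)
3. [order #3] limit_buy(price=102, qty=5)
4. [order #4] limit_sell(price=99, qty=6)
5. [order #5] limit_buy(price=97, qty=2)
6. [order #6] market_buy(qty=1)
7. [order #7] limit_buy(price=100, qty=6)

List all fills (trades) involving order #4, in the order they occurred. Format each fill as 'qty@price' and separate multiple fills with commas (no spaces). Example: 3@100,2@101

Answer: 5@102,1@100

Derivation:
After op 1 [order #1] limit_buy(price=100, qty=10): fills=none; bids=[#1:10@100] asks=[-]
After op 2 [order #2] limit_buy(price=97, qty=9): fills=none; bids=[#1:10@100 #2:9@97] asks=[-]
After op 3 [order #3] limit_buy(price=102, qty=5): fills=none; bids=[#3:5@102 #1:10@100 #2:9@97] asks=[-]
After op 4 [order #4] limit_sell(price=99, qty=6): fills=#3x#4:5@102 #1x#4:1@100; bids=[#1:9@100 #2:9@97] asks=[-]
After op 5 [order #5] limit_buy(price=97, qty=2): fills=none; bids=[#1:9@100 #2:9@97 #5:2@97] asks=[-]
After op 6 [order #6] market_buy(qty=1): fills=none; bids=[#1:9@100 #2:9@97 #5:2@97] asks=[-]
After op 7 [order #7] limit_buy(price=100, qty=6): fills=none; bids=[#1:9@100 #7:6@100 #2:9@97 #5:2@97] asks=[-]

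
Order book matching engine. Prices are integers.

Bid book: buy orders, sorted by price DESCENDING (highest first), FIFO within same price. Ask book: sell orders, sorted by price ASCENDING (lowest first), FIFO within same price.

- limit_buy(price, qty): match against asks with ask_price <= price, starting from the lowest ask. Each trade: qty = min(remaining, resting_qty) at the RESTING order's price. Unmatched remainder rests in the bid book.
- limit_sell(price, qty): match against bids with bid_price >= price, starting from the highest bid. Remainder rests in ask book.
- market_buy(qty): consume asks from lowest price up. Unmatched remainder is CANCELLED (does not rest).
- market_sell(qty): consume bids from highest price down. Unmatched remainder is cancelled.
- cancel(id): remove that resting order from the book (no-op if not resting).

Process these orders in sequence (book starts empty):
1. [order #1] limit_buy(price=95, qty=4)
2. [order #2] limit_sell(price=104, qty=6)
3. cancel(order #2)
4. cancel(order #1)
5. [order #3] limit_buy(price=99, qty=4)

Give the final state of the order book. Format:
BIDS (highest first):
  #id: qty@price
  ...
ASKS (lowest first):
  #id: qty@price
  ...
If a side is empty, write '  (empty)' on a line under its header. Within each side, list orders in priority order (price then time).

After op 1 [order #1] limit_buy(price=95, qty=4): fills=none; bids=[#1:4@95] asks=[-]
After op 2 [order #2] limit_sell(price=104, qty=6): fills=none; bids=[#1:4@95] asks=[#2:6@104]
After op 3 cancel(order #2): fills=none; bids=[#1:4@95] asks=[-]
After op 4 cancel(order #1): fills=none; bids=[-] asks=[-]
After op 5 [order #3] limit_buy(price=99, qty=4): fills=none; bids=[#3:4@99] asks=[-]

Answer: BIDS (highest first):
  #3: 4@99
ASKS (lowest first):
  (empty)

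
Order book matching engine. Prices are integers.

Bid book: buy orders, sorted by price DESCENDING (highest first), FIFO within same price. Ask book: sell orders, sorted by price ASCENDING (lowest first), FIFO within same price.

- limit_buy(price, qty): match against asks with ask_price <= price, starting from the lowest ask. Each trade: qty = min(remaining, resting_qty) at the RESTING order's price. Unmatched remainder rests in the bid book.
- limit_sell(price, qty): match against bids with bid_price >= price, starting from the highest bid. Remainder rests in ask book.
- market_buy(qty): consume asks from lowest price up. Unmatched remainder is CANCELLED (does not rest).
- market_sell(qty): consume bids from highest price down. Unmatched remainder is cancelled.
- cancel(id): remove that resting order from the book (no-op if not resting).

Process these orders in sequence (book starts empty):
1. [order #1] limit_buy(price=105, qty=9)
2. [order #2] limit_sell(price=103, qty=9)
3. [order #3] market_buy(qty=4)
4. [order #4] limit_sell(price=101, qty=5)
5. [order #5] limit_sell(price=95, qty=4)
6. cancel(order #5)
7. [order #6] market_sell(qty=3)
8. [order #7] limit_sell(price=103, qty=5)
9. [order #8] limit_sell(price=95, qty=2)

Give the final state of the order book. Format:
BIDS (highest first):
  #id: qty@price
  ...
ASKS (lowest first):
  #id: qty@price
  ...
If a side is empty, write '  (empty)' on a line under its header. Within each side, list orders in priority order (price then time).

Answer: BIDS (highest first):
  (empty)
ASKS (lowest first):
  #8: 2@95
  #4: 5@101
  #7: 5@103

Derivation:
After op 1 [order #1] limit_buy(price=105, qty=9): fills=none; bids=[#1:9@105] asks=[-]
After op 2 [order #2] limit_sell(price=103, qty=9): fills=#1x#2:9@105; bids=[-] asks=[-]
After op 3 [order #3] market_buy(qty=4): fills=none; bids=[-] asks=[-]
After op 4 [order #4] limit_sell(price=101, qty=5): fills=none; bids=[-] asks=[#4:5@101]
After op 5 [order #5] limit_sell(price=95, qty=4): fills=none; bids=[-] asks=[#5:4@95 #4:5@101]
After op 6 cancel(order #5): fills=none; bids=[-] asks=[#4:5@101]
After op 7 [order #6] market_sell(qty=3): fills=none; bids=[-] asks=[#4:5@101]
After op 8 [order #7] limit_sell(price=103, qty=5): fills=none; bids=[-] asks=[#4:5@101 #7:5@103]
After op 9 [order #8] limit_sell(price=95, qty=2): fills=none; bids=[-] asks=[#8:2@95 #4:5@101 #7:5@103]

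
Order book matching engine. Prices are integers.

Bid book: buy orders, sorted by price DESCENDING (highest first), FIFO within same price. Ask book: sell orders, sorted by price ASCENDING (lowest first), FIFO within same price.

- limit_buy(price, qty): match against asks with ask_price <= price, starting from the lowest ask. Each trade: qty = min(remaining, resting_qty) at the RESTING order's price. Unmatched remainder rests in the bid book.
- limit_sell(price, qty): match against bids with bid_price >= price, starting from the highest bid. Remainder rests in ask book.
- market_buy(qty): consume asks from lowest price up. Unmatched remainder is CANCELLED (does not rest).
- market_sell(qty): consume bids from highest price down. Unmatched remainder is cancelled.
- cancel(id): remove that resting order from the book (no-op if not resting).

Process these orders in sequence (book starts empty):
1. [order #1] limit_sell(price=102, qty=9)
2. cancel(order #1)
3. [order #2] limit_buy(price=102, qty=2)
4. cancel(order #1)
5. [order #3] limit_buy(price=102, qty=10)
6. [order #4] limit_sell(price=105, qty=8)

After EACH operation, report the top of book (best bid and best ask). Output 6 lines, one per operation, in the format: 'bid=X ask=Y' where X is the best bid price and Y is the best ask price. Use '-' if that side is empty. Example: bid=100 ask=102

Answer: bid=- ask=102
bid=- ask=-
bid=102 ask=-
bid=102 ask=-
bid=102 ask=-
bid=102 ask=105

Derivation:
After op 1 [order #1] limit_sell(price=102, qty=9): fills=none; bids=[-] asks=[#1:9@102]
After op 2 cancel(order #1): fills=none; bids=[-] asks=[-]
After op 3 [order #2] limit_buy(price=102, qty=2): fills=none; bids=[#2:2@102] asks=[-]
After op 4 cancel(order #1): fills=none; bids=[#2:2@102] asks=[-]
After op 5 [order #3] limit_buy(price=102, qty=10): fills=none; bids=[#2:2@102 #3:10@102] asks=[-]
After op 6 [order #4] limit_sell(price=105, qty=8): fills=none; bids=[#2:2@102 #3:10@102] asks=[#4:8@105]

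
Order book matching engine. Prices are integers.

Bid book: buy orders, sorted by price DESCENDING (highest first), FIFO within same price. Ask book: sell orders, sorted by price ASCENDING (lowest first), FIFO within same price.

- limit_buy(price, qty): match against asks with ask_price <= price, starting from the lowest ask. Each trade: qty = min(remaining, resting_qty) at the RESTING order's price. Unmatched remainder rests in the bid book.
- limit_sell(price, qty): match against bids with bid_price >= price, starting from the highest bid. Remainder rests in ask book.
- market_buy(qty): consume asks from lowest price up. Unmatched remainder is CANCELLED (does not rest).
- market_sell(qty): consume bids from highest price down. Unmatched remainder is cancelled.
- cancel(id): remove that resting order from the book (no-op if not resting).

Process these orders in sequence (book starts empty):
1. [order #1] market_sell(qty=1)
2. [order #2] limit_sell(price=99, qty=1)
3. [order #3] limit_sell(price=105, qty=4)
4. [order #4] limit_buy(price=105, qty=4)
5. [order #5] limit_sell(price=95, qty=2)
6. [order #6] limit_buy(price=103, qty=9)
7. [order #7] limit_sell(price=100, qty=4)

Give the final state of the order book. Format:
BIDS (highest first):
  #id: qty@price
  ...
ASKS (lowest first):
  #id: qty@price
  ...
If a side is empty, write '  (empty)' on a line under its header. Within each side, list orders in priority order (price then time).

Answer: BIDS (highest first):
  #6: 3@103
ASKS (lowest first):
  #3: 1@105

Derivation:
After op 1 [order #1] market_sell(qty=1): fills=none; bids=[-] asks=[-]
After op 2 [order #2] limit_sell(price=99, qty=1): fills=none; bids=[-] asks=[#2:1@99]
After op 3 [order #3] limit_sell(price=105, qty=4): fills=none; bids=[-] asks=[#2:1@99 #3:4@105]
After op 4 [order #4] limit_buy(price=105, qty=4): fills=#4x#2:1@99 #4x#3:3@105; bids=[-] asks=[#3:1@105]
After op 5 [order #5] limit_sell(price=95, qty=2): fills=none; bids=[-] asks=[#5:2@95 #3:1@105]
After op 6 [order #6] limit_buy(price=103, qty=9): fills=#6x#5:2@95; bids=[#6:7@103] asks=[#3:1@105]
After op 7 [order #7] limit_sell(price=100, qty=4): fills=#6x#7:4@103; bids=[#6:3@103] asks=[#3:1@105]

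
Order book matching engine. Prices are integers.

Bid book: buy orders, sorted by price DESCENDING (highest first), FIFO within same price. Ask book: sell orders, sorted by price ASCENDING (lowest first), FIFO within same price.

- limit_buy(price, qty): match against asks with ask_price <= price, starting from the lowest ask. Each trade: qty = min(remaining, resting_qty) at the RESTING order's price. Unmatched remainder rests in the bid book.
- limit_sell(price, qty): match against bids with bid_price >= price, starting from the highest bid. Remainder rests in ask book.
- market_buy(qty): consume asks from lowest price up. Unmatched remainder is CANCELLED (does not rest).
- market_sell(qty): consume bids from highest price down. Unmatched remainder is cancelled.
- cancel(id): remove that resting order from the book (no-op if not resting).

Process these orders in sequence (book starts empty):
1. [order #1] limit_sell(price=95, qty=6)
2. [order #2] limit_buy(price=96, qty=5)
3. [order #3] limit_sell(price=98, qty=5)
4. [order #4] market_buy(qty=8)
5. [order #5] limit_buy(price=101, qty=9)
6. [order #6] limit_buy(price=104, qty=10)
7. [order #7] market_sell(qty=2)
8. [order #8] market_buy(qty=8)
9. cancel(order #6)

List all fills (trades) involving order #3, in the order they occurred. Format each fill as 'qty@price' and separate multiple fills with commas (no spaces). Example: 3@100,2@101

Answer: 5@98

Derivation:
After op 1 [order #1] limit_sell(price=95, qty=6): fills=none; bids=[-] asks=[#1:6@95]
After op 2 [order #2] limit_buy(price=96, qty=5): fills=#2x#1:5@95; bids=[-] asks=[#1:1@95]
After op 3 [order #3] limit_sell(price=98, qty=5): fills=none; bids=[-] asks=[#1:1@95 #3:5@98]
After op 4 [order #4] market_buy(qty=8): fills=#4x#1:1@95 #4x#3:5@98; bids=[-] asks=[-]
After op 5 [order #5] limit_buy(price=101, qty=9): fills=none; bids=[#5:9@101] asks=[-]
After op 6 [order #6] limit_buy(price=104, qty=10): fills=none; bids=[#6:10@104 #5:9@101] asks=[-]
After op 7 [order #7] market_sell(qty=2): fills=#6x#7:2@104; bids=[#6:8@104 #5:9@101] asks=[-]
After op 8 [order #8] market_buy(qty=8): fills=none; bids=[#6:8@104 #5:9@101] asks=[-]
After op 9 cancel(order #6): fills=none; bids=[#5:9@101] asks=[-]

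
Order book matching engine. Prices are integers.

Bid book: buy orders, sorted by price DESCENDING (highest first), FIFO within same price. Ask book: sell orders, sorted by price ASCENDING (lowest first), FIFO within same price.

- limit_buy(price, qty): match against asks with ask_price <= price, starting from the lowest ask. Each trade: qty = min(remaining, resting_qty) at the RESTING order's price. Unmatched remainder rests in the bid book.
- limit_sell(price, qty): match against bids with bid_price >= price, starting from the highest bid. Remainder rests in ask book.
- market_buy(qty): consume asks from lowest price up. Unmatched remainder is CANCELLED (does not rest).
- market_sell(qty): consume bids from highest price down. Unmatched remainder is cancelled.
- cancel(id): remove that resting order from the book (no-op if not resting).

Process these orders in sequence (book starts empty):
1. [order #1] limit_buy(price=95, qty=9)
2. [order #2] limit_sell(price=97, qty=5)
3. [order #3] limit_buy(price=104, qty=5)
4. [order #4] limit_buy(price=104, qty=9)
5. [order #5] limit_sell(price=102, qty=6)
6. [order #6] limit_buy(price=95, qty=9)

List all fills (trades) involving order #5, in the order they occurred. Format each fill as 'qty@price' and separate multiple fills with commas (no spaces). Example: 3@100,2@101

After op 1 [order #1] limit_buy(price=95, qty=9): fills=none; bids=[#1:9@95] asks=[-]
After op 2 [order #2] limit_sell(price=97, qty=5): fills=none; bids=[#1:9@95] asks=[#2:5@97]
After op 3 [order #3] limit_buy(price=104, qty=5): fills=#3x#2:5@97; bids=[#1:9@95] asks=[-]
After op 4 [order #4] limit_buy(price=104, qty=9): fills=none; bids=[#4:9@104 #1:9@95] asks=[-]
After op 5 [order #5] limit_sell(price=102, qty=6): fills=#4x#5:6@104; bids=[#4:3@104 #1:9@95] asks=[-]
After op 6 [order #6] limit_buy(price=95, qty=9): fills=none; bids=[#4:3@104 #1:9@95 #6:9@95] asks=[-]

Answer: 6@104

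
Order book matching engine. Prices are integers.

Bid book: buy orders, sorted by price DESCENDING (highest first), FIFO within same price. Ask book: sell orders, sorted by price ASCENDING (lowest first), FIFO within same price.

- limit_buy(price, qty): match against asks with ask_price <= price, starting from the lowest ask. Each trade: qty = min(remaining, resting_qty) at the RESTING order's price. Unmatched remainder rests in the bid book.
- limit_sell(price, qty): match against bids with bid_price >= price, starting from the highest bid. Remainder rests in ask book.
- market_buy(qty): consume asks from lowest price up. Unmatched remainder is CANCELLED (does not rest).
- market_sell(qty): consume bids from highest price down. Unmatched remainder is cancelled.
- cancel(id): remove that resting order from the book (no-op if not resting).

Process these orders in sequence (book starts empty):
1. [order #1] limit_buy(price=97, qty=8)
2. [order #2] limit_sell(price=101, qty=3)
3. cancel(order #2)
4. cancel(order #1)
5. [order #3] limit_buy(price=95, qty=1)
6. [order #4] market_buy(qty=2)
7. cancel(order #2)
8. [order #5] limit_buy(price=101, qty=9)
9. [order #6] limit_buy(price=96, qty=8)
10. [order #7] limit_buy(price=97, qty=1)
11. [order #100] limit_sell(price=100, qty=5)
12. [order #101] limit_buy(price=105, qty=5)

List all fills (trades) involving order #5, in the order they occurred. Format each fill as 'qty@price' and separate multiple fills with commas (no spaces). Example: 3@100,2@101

After op 1 [order #1] limit_buy(price=97, qty=8): fills=none; bids=[#1:8@97] asks=[-]
After op 2 [order #2] limit_sell(price=101, qty=3): fills=none; bids=[#1:8@97] asks=[#2:3@101]
After op 3 cancel(order #2): fills=none; bids=[#1:8@97] asks=[-]
After op 4 cancel(order #1): fills=none; bids=[-] asks=[-]
After op 5 [order #3] limit_buy(price=95, qty=1): fills=none; bids=[#3:1@95] asks=[-]
After op 6 [order #4] market_buy(qty=2): fills=none; bids=[#3:1@95] asks=[-]
After op 7 cancel(order #2): fills=none; bids=[#3:1@95] asks=[-]
After op 8 [order #5] limit_buy(price=101, qty=9): fills=none; bids=[#5:9@101 #3:1@95] asks=[-]
After op 9 [order #6] limit_buy(price=96, qty=8): fills=none; bids=[#5:9@101 #6:8@96 #3:1@95] asks=[-]
After op 10 [order #7] limit_buy(price=97, qty=1): fills=none; bids=[#5:9@101 #7:1@97 #6:8@96 #3:1@95] asks=[-]
After op 11 [order #100] limit_sell(price=100, qty=5): fills=#5x#100:5@101; bids=[#5:4@101 #7:1@97 #6:8@96 #3:1@95] asks=[-]
After op 12 [order #101] limit_buy(price=105, qty=5): fills=none; bids=[#101:5@105 #5:4@101 #7:1@97 #6:8@96 #3:1@95] asks=[-]

Answer: 5@101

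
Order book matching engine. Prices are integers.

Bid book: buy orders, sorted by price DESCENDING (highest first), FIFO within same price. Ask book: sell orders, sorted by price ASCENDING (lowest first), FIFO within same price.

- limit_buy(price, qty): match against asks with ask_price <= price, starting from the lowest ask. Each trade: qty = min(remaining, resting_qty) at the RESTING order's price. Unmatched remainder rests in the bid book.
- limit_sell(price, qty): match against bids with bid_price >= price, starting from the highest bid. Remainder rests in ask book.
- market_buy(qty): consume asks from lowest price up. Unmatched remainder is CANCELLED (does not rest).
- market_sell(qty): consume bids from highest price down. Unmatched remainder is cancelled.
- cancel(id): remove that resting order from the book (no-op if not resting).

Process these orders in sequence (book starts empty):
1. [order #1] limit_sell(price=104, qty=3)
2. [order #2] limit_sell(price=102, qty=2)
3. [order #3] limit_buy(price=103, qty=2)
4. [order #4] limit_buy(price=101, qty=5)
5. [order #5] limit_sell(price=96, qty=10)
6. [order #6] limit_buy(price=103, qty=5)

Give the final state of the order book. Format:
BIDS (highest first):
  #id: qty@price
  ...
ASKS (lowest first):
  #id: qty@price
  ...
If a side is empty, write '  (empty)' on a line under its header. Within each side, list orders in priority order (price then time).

Answer: BIDS (highest first):
  (empty)
ASKS (lowest first):
  #1: 3@104

Derivation:
After op 1 [order #1] limit_sell(price=104, qty=3): fills=none; bids=[-] asks=[#1:3@104]
After op 2 [order #2] limit_sell(price=102, qty=2): fills=none; bids=[-] asks=[#2:2@102 #1:3@104]
After op 3 [order #3] limit_buy(price=103, qty=2): fills=#3x#2:2@102; bids=[-] asks=[#1:3@104]
After op 4 [order #4] limit_buy(price=101, qty=5): fills=none; bids=[#4:5@101] asks=[#1:3@104]
After op 5 [order #5] limit_sell(price=96, qty=10): fills=#4x#5:5@101; bids=[-] asks=[#5:5@96 #1:3@104]
After op 6 [order #6] limit_buy(price=103, qty=5): fills=#6x#5:5@96; bids=[-] asks=[#1:3@104]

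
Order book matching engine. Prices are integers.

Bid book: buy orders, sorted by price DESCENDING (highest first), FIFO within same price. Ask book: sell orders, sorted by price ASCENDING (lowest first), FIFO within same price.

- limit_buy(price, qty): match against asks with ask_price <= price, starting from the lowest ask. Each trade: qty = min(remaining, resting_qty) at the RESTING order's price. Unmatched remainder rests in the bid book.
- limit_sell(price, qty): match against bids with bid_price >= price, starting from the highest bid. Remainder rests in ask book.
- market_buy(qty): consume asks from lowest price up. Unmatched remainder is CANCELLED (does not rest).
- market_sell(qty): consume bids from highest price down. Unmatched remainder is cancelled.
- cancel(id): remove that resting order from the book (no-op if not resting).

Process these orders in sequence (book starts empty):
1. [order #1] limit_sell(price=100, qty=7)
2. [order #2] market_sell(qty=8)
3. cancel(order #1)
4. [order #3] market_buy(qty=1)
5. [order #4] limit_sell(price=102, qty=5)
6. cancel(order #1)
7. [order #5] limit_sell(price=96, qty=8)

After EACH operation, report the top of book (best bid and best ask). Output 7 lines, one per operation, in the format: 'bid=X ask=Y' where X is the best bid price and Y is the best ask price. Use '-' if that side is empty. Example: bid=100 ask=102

Answer: bid=- ask=100
bid=- ask=100
bid=- ask=-
bid=- ask=-
bid=- ask=102
bid=- ask=102
bid=- ask=96

Derivation:
After op 1 [order #1] limit_sell(price=100, qty=7): fills=none; bids=[-] asks=[#1:7@100]
After op 2 [order #2] market_sell(qty=8): fills=none; bids=[-] asks=[#1:7@100]
After op 3 cancel(order #1): fills=none; bids=[-] asks=[-]
After op 4 [order #3] market_buy(qty=1): fills=none; bids=[-] asks=[-]
After op 5 [order #4] limit_sell(price=102, qty=5): fills=none; bids=[-] asks=[#4:5@102]
After op 6 cancel(order #1): fills=none; bids=[-] asks=[#4:5@102]
After op 7 [order #5] limit_sell(price=96, qty=8): fills=none; bids=[-] asks=[#5:8@96 #4:5@102]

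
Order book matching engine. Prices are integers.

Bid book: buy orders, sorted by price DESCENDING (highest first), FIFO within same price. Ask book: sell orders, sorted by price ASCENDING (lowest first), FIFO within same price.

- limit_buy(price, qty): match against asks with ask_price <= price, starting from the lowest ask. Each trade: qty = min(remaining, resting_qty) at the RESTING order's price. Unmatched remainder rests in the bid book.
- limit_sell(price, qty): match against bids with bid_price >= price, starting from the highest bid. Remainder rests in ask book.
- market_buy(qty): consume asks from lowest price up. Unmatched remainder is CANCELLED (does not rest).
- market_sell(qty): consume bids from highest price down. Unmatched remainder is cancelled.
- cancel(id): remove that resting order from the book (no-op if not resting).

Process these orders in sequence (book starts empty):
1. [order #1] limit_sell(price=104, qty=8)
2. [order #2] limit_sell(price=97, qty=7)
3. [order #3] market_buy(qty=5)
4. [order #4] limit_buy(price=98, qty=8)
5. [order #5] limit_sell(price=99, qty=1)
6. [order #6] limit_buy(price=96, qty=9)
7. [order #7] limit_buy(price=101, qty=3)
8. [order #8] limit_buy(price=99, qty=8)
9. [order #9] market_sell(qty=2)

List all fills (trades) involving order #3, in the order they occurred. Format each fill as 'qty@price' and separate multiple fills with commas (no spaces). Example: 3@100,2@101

Answer: 5@97

Derivation:
After op 1 [order #1] limit_sell(price=104, qty=8): fills=none; bids=[-] asks=[#1:8@104]
After op 2 [order #2] limit_sell(price=97, qty=7): fills=none; bids=[-] asks=[#2:7@97 #1:8@104]
After op 3 [order #3] market_buy(qty=5): fills=#3x#2:5@97; bids=[-] asks=[#2:2@97 #1:8@104]
After op 4 [order #4] limit_buy(price=98, qty=8): fills=#4x#2:2@97; bids=[#4:6@98] asks=[#1:8@104]
After op 5 [order #5] limit_sell(price=99, qty=1): fills=none; bids=[#4:6@98] asks=[#5:1@99 #1:8@104]
After op 6 [order #6] limit_buy(price=96, qty=9): fills=none; bids=[#4:6@98 #6:9@96] asks=[#5:1@99 #1:8@104]
After op 7 [order #7] limit_buy(price=101, qty=3): fills=#7x#5:1@99; bids=[#7:2@101 #4:6@98 #6:9@96] asks=[#1:8@104]
After op 8 [order #8] limit_buy(price=99, qty=8): fills=none; bids=[#7:2@101 #8:8@99 #4:6@98 #6:9@96] asks=[#1:8@104]
After op 9 [order #9] market_sell(qty=2): fills=#7x#9:2@101; bids=[#8:8@99 #4:6@98 #6:9@96] asks=[#1:8@104]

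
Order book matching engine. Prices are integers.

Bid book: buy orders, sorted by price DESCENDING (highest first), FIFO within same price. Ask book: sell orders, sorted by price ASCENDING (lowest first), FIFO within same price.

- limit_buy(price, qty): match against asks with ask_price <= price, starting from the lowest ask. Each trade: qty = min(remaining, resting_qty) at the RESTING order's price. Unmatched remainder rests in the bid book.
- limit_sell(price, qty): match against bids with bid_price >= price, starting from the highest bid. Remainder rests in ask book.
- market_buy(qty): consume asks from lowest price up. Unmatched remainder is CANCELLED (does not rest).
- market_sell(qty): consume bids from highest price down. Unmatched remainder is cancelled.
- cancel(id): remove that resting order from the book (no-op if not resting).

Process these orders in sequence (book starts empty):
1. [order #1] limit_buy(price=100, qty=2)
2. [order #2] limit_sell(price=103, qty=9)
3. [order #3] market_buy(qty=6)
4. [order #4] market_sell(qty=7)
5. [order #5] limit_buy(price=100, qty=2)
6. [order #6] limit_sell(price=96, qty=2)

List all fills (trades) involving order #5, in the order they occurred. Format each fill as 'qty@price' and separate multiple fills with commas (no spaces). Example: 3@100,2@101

Answer: 2@100

Derivation:
After op 1 [order #1] limit_buy(price=100, qty=2): fills=none; bids=[#1:2@100] asks=[-]
After op 2 [order #2] limit_sell(price=103, qty=9): fills=none; bids=[#1:2@100] asks=[#2:9@103]
After op 3 [order #3] market_buy(qty=6): fills=#3x#2:6@103; bids=[#1:2@100] asks=[#2:3@103]
After op 4 [order #4] market_sell(qty=7): fills=#1x#4:2@100; bids=[-] asks=[#2:3@103]
After op 5 [order #5] limit_buy(price=100, qty=2): fills=none; bids=[#5:2@100] asks=[#2:3@103]
After op 6 [order #6] limit_sell(price=96, qty=2): fills=#5x#6:2@100; bids=[-] asks=[#2:3@103]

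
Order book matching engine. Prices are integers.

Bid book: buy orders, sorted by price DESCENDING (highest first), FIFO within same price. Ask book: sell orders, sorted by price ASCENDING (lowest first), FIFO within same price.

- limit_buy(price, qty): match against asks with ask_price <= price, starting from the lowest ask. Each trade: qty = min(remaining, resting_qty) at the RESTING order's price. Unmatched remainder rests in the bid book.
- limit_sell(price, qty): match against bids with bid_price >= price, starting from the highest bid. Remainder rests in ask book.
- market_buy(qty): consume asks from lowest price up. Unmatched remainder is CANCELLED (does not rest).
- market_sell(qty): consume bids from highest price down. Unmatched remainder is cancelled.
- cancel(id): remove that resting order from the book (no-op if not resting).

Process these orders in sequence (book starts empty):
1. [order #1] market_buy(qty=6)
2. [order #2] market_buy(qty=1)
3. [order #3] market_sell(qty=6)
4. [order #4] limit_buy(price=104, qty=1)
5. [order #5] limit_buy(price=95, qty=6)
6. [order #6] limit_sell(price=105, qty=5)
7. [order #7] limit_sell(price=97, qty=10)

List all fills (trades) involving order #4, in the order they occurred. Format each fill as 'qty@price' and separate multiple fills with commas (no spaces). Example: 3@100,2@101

Answer: 1@104

Derivation:
After op 1 [order #1] market_buy(qty=6): fills=none; bids=[-] asks=[-]
After op 2 [order #2] market_buy(qty=1): fills=none; bids=[-] asks=[-]
After op 3 [order #3] market_sell(qty=6): fills=none; bids=[-] asks=[-]
After op 4 [order #4] limit_buy(price=104, qty=1): fills=none; bids=[#4:1@104] asks=[-]
After op 5 [order #5] limit_buy(price=95, qty=6): fills=none; bids=[#4:1@104 #5:6@95] asks=[-]
After op 6 [order #6] limit_sell(price=105, qty=5): fills=none; bids=[#4:1@104 #5:6@95] asks=[#6:5@105]
After op 7 [order #7] limit_sell(price=97, qty=10): fills=#4x#7:1@104; bids=[#5:6@95] asks=[#7:9@97 #6:5@105]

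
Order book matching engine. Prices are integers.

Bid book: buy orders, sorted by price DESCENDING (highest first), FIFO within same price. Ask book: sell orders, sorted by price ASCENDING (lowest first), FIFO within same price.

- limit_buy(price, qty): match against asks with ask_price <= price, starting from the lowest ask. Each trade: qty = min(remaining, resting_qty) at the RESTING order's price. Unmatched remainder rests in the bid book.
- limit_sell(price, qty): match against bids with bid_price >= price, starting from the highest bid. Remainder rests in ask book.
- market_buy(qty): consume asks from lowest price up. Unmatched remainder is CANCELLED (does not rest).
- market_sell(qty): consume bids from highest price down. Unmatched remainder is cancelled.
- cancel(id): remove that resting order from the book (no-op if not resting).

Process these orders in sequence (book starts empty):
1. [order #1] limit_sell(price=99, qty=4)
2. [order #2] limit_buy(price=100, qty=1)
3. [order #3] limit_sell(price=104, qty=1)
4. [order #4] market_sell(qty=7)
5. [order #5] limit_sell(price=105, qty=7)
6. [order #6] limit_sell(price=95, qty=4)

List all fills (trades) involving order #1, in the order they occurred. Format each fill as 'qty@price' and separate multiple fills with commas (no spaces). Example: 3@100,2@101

Answer: 1@99

Derivation:
After op 1 [order #1] limit_sell(price=99, qty=4): fills=none; bids=[-] asks=[#1:4@99]
After op 2 [order #2] limit_buy(price=100, qty=1): fills=#2x#1:1@99; bids=[-] asks=[#1:3@99]
After op 3 [order #3] limit_sell(price=104, qty=1): fills=none; bids=[-] asks=[#1:3@99 #3:1@104]
After op 4 [order #4] market_sell(qty=7): fills=none; bids=[-] asks=[#1:3@99 #3:1@104]
After op 5 [order #5] limit_sell(price=105, qty=7): fills=none; bids=[-] asks=[#1:3@99 #3:1@104 #5:7@105]
After op 6 [order #6] limit_sell(price=95, qty=4): fills=none; bids=[-] asks=[#6:4@95 #1:3@99 #3:1@104 #5:7@105]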